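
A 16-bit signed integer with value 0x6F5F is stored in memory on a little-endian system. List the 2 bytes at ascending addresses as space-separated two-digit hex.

Split into bytes (most-significant first): 6F 5F.
In little-endian order the low byte comes first in memory.
So at ascending addresses the bytes are 5F 6F.

5F 6F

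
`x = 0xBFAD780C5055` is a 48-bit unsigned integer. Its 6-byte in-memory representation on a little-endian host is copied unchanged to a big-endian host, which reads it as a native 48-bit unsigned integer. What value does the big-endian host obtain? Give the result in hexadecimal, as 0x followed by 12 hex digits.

0x55500C78ADBF

Stored little-endian, the bytes at ascending addresses are 55 50 0C 78 AD BF.
Read back as big-endian, the last byte is least significant, giving 0x55500C78ADBF.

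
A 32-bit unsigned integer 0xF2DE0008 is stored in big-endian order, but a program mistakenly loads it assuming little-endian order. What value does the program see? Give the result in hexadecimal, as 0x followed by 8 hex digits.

0x0800DEF2

Stored big-endian, the bytes at ascending addresses are F2 DE 00 08.
Read back as little-endian, the first byte is least significant, giving 0x0800DEF2.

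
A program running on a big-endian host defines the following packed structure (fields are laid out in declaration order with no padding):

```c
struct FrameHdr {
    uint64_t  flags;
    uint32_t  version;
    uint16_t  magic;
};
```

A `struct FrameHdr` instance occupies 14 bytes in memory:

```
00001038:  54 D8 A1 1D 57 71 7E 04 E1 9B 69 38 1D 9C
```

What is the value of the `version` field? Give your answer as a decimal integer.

3785058616

`version` follows `flags` (8 bytes), so it starts at byte offset 8 and occupies 4 bytes.
Bytes at offsets 8..11: E1 9B 69 38.
In big-endian order the high byte comes first in memory.
The bytes are already most-significant first: 0xE19B6938.
0xE19B6938 = 3785058616.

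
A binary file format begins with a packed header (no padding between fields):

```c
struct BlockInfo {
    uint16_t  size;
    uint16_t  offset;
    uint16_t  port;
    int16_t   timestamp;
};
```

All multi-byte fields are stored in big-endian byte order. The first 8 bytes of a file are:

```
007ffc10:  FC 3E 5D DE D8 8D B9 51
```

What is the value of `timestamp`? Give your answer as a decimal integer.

`timestamp` follows `size` (2 B), `offset` (2 B), `port` (2 B), so it starts at offset 2 + 2 + 2 = 6 and occupies 2 bytes.
Bytes at offsets 6..7: B9 51.
Big-endian: lowest address holds the most-significant byte.
The bytes are already most-significant first: 0xB951.
Top bit is set, so as a signed 16-bit value this is 0xB951 − 2^16 = -18095.

-18095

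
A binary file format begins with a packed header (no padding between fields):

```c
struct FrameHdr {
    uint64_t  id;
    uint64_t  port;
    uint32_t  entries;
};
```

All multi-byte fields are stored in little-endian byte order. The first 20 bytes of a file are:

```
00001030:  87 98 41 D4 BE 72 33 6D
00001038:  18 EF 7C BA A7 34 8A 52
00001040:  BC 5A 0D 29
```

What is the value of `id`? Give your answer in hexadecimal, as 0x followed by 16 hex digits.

`id` is the first field, at byte offset 0, occupying 8 bytes.
Bytes at offsets 0..7: 87 98 41 D4 BE 72 33 6D.
Little-endian: lowest address holds the least-significant byte.
Reassemble most-significant byte first: 6D 33 72 BE D4 41 98 87 → 0x6D3372BED4419887.

0x6D3372BED4419887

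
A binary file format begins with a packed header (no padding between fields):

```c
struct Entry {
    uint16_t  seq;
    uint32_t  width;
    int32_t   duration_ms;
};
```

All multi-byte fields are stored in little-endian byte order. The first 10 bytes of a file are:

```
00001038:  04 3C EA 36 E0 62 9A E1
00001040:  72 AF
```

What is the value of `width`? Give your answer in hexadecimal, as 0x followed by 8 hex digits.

0x62E036EA

`width` follows `seq` (2 bytes), so it starts at byte offset 2 and occupies 4 bytes.
Bytes at offsets 2..5: EA 36 E0 62.
Little-endian: lowest address holds the least-significant byte.
Reassemble most-significant byte first: 62 E0 36 EA → 0x62E036EA.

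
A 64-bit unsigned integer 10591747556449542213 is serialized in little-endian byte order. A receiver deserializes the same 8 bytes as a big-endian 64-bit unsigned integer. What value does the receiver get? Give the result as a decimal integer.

4999217671765687698

10591747556449542213 in 64-bit hexadecimal is 0x92FD7248FCC96045.
Stored little-endian, the bytes at ascending addresses are 45 60 C9 FC 48 72 FD 92.
Read back as big-endian, the last byte is least significant, giving 0x4560C9FC4872FD92.
0x4560C9FC4872FD92 = 4999217671765687698.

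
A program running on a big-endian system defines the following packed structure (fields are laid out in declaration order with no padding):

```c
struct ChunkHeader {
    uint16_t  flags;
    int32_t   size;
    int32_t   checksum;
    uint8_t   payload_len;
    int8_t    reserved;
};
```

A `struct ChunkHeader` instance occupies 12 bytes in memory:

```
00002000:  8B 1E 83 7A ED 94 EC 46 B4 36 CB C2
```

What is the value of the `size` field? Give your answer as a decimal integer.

`size` follows `flags` (2 bytes), so it starts at byte offset 2 and occupies 4 bytes.
Bytes at offsets 2..5: 83 7A ED 94.
Big-endian: lowest address holds the most-significant byte.
The bytes are already most-significant first: 0x837AED94.
Top bit is set, so as a signed 32-bit value this is 0x837AED94 − 2^32 = -2089095788.

-2089095788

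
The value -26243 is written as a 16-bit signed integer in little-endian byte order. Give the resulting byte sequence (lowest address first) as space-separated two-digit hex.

7D 99

Two's complement of -26243 in 16 bits: 26243 = 0x6683; invert → 0x997C; add 1 → 0x997D.
Split into bytes (most-significant first): 99 7D.
Little-endian stores the least-significant byte at the lowest address.
So at ascending addresses the bytes are 7D 99.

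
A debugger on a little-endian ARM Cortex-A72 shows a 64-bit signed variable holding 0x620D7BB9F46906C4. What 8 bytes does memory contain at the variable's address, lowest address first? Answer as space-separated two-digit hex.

Split into bytes (most-significant first): 62 0D 7B B9 F4 69 06 C4.
Little-endian stores the least-significant byte at the lowest address.
So at ascending addresses the bytes are C4 06 69 F4 B9 7B 0D 62.

C4 06 69 F4 B9 7B 0D 62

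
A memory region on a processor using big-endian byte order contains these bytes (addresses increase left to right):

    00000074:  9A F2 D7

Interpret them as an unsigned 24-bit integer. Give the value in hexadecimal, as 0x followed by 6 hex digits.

0x9AF2D7

In big-endian order the high byte comes first in memory.
The bytes are already most-significant first: 0x9AF2D7.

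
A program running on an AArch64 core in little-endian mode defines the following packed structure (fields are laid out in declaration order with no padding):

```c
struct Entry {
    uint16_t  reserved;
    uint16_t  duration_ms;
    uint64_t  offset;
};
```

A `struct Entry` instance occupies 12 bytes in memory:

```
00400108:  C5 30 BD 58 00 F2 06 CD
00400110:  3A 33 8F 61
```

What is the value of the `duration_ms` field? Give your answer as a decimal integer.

`duration_ms` follows `reserved` (2 bytes), so it starts at byte offset 2 and occupies 2 bytes.
Bytes at offsets 2..3: BD 58.
Little-endian: lowest address holds the least-significant byte.
Reassemble most-significant byte first: 58 BD → 0x58BD.
0x58BD = 22717.

22717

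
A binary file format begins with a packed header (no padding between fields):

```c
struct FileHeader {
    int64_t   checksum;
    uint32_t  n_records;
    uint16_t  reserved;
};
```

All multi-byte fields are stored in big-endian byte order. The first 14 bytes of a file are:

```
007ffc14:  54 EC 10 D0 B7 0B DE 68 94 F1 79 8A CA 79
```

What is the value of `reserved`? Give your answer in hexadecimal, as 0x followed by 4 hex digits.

0xCA79

`reserved` follows `checksum` (8 B), `n_records` (4 B), so it starts at offset 8 + 4 = 12 and occupies 2 bytes.
Bytes at offsets 12..13: CA 79.
In big-endian order the high byte comes first in memory.
The bytes are already most-significant first: 0xCA79.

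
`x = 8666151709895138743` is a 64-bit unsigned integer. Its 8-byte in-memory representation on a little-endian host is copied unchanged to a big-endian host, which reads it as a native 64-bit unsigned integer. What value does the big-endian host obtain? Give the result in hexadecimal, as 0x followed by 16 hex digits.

0xB79DF19D105B4478

8666151709895138743 in 64-bit hexadecimal is 0x78445B109DF19DB7.
Stored little-endian, the bytes at ascending addresses are B7 9D F1 9D 10 5B 44 78.
Read back as big-endian, the last byte is least significant, giving 0xB79DF19D105B4478.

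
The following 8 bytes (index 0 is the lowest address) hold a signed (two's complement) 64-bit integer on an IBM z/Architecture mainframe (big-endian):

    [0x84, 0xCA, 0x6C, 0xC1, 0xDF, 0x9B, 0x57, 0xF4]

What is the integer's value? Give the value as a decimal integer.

In big-endian order the high byte comes first in memory.
The bytes are already most-significant first: 0x84CA6CC1DF9B57F4.
Top bit is set, so as a signed 64-bit value this is 0x84CA6CC1DF9B57F4 − 2^64 = -8878164135471523852.

-8878164135471523852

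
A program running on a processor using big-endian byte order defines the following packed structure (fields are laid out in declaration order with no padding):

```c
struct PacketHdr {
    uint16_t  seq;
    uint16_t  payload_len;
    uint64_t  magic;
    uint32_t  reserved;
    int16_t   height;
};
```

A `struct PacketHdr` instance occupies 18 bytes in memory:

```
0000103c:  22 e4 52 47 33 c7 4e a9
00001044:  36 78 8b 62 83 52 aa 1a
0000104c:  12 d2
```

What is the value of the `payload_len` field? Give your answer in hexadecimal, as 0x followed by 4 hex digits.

`payload_len` follows `seq` (2 bytes), so it starts at byte offset 2 and occupies 2 bytes.
Bytes at offsets 2..3: 52 47.
In big-endian order the high byte comes first in memory.
The bytes are already most-significant first: 0x5247.

0x5247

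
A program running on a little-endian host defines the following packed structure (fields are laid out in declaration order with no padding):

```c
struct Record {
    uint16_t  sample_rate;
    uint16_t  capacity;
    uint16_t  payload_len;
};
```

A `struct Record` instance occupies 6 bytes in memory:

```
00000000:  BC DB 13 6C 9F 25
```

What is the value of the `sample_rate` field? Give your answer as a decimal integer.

`sample_rate` is the first field, at byte offset 0, occupying 2 bytes.
Bytes at offsets 0..1: BC DB.
In little-endian order the low byte comes first in memory.
Reassemble most-significant byte first: DB BC → 0xDBBC.
0xDBBC = 56252.

56252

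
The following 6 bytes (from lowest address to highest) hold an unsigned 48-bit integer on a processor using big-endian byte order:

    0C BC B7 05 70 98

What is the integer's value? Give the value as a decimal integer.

Big-endian: lowest address holds the most-significant byte.
The bytes are already most-significant first: 0x0CBCB7057098.
0x0CBCB7057098 = 14004663971992.

14004663971992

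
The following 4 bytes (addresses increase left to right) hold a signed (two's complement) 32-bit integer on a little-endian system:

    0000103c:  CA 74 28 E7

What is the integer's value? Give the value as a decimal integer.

-416779062

Little-endian: lowest address holds the least-significant byte.
Reassemble most-significant byte first: E7 28 74 CA → 0xE72874CA.
Top bit is set, so as a signed 32-bit value this is 0xE72874CA − 2^32 = -416779062.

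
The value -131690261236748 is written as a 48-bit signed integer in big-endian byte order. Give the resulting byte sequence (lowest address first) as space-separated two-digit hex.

88 3A 78 C2 33 F4

Two's complement of -131690261236748 in 48 bits: 131690261236748 = 0x77C5873DCC0C; invert → 0x883A78C233F3; add 1 → 0x883A78C233F4.
Split into bytes (most-significant first): 88 3A 78 C2 33 F4.
Big-endian stores the most-significant byte at the lowest address.
So the memory order matches the most-significant-first order: 88 3A 78 C2 33 F4.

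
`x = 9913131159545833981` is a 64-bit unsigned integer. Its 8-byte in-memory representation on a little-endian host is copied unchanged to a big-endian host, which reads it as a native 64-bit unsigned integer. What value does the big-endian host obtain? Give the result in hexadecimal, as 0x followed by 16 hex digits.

9913131159545833981 in 64-bit hexadecimal is 0x899284448095E9FD.
Stored little-endian, the bytes at ascending addresses are FD E9 95 80 44 84 92 89.
Read back as big-endian, the last byte is least significant, giving 0xFDE9958044849289.

0xFDE9958044849289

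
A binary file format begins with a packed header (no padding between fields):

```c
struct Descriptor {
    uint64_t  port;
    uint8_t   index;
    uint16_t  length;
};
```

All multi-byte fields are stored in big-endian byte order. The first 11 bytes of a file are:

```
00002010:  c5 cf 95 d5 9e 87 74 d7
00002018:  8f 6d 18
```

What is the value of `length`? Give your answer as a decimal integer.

27928

`length` follows `port` (8 B), `index` (1 B), so it starts at offset 8 + 1 = 9 and occupies 2 bytes.
Bytes at offsets 9..10: 6D 18.
Big-endian stores the most-significant byte at the lowest address.
The bytes are already most-significant first: 0x6D18.
0x6D18 = 27928.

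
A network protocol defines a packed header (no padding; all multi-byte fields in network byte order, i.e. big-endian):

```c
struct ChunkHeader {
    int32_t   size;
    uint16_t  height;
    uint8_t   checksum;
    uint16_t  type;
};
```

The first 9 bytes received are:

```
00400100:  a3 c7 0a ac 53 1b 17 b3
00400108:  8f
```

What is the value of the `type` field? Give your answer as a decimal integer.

`type` follows `size` (4 B), `height` (2 B), `checksum` (1 B), so it starts at offset 4 + 2 + 1 = 7 and occupies 2 bytes.
Bytes at offsets 7..8: B3 8F.
Big-endian stores the most-significant byte at the lowest address.
The bytes are already most-significant first: 0xB38F.
0xB38F = 45967.

45967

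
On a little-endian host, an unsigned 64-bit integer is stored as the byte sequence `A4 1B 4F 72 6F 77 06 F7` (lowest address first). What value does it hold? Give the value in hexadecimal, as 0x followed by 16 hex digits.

0xF706776F724F1BA4

Little-endian stores the least-significant byte at the lowest address.
Reassemble most-significant byte first: F7 06 77 6F 72 4F 1B A4 → 0xF706776F724F1BA4.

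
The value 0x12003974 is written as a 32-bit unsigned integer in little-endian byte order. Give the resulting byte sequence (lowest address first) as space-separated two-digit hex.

74 39 00 12

Split into bytes (most-significant first): 12 00 39 74.
Little-endian stores the least-significant byte at the lowest address.
So at ascending addresses the bytes are 74 39 00 12.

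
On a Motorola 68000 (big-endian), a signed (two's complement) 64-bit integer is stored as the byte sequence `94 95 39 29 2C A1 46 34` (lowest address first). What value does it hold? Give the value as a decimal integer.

Big-endian: lowest address holds the most-significant byte.
The bytes are already most-significant first: 0x949539292CA14634.
Top bit is set, so as a signed 64-bit value this is 0x949539292CA14634 − 2^64 = -7740217535561120204.

-7740217535561120204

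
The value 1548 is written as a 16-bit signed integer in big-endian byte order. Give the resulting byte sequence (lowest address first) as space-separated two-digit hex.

1548 in hexadecimal, padded to 16 bits, is 0x060C.
Split into bytes (most-significant first): 06 0C.
Big-endian: lowest address holds the most-significant byte.
So the memory order matches the most-significant-first order: 06 0C.

06 0C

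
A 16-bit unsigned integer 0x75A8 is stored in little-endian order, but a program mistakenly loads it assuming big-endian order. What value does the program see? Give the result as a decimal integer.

43125

Stored little-endian, the bytes at ascending addresses are A8 75.
Read back as big-endian, the last byte is least significant, giving 0xA875.
0xA875 = 43125.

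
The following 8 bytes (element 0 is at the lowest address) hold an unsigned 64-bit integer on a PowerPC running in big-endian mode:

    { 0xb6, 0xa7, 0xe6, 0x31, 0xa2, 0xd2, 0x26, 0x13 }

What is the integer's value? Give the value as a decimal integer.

Big-endian stores the most-significant byte at the lowest address.
The bytes are already most-significant first: 0xB6A7E631A2D22613.
0xB6A7E631A2D22613 = 13161741536873031187.

13161741536873031187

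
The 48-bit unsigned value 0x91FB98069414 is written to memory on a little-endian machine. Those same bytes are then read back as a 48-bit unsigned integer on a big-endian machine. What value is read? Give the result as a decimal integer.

22625998404497

Stored little-endian, the bytes at ascending addresses are 14 94 06 98 FB 91.
Read back as big-endian, the last byte is least significant, giving 0x14940698FB91.
0x14940698FB91 = 22625998404497.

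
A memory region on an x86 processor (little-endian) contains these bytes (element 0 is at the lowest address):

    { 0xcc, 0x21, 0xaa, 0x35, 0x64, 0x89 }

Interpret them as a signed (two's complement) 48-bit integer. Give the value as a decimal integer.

Little-endian stores the least-significant byte at the lowest address.
Reassemble most-significant byte first: 89 64 35 AA 21 CC → 0x896435AA21CC.
Top bit is set, so as a signed 48-bit value this is 0x896435AA21CC − 2^48 = -130411486633524.

-130411486633524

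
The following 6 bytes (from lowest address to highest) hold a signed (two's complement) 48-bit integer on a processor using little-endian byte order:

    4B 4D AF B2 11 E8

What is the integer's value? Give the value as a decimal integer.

-26312266789557

Little-endian: lowest address holds the least-significant byte.
Reassemble most-significant byte first: E8 11 B2 AF 4D 4B → 0xE811B2AF4D4B.
Top bit is set, so as a signed 48-bit value this is 0xE811B2AF4D4B − 2^48 = -26312266789557.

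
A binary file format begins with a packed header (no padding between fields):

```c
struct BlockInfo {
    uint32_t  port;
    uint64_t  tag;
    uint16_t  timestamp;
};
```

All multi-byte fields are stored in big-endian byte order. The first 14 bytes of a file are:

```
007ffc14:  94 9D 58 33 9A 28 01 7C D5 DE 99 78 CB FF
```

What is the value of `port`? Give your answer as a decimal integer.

2493339699

`port` is the first field, at byte offset 0, occupying 4 bytes.
Bytes at offsets 0..3: 94 9D 58 33.
Big-endian: lowest address holds the most-significant byte.
The bytes are already most-significant first: 0x949D5833.
0x949D5833 = 2493339699.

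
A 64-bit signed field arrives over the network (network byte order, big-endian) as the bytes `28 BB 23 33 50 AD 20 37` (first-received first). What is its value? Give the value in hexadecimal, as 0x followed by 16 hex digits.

0x28BB233350AD2037

Big-endian: lowest address holds the most-significant byte.
The bytes are already most-significant first: 0x28BB233350AD2037.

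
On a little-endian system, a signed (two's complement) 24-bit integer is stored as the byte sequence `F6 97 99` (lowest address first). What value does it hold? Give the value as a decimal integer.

In little-endian order the low byte comes first in memory.
Reassemble most-significant byte first: 99 97 F6 → 0x9997F6.
Top bit is set, so as a signed 24-bit value this is 0x9997F6 − 2^24 = -6711306.

-6711306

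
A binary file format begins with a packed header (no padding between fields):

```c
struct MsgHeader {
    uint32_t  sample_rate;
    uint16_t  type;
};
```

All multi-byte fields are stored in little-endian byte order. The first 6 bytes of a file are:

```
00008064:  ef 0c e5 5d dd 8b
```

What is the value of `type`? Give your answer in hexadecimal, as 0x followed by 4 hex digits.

`type` follows `sample_rate` (4 bytes), so it starts at byte offset 4 and occupies 2 bytes.
Bytes at offsets 4..5: DD 8B.
In little-endian order the low byte comes first in memory.
Reassemble most-significant byte first: 8B DD → 0x8BDD.

0x8BDD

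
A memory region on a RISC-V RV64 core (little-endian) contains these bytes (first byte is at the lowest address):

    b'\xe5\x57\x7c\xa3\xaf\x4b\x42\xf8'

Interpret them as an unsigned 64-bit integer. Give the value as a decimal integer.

17888943887603226597

Little-endian: lowest address holds the least-significant byte.
Reassemble most-significant byte first: F8 42 4B AF A3 7C 57 E5 → 0xF8424BAFA37C57E5.
0xF8424BAFA37C57E5 = 17888943887603226597.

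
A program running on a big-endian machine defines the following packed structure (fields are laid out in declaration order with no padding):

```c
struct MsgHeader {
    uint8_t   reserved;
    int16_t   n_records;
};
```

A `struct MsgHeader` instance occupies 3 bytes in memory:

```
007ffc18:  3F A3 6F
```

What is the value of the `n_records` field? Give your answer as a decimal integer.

`n_records` follows `reserved` (1 byte), so it starts at byte offset 1 and occupies 2 bytes.
Bytes at offsets 1..2: A3 6F.
Big-endian: lowest address holds the most-significant byte.
The bytes are already most-significant first: 0xA36F.
Top bit is set, so as a signed 16-bit value this is 0xA36F − 2^16 = -23697.

-23697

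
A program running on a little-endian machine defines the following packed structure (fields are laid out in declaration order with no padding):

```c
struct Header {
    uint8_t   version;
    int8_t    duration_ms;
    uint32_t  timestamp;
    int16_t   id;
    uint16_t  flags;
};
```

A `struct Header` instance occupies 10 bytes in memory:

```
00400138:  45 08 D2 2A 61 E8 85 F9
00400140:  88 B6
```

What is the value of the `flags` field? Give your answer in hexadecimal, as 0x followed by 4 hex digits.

`flags` follows `version` (1 B), `duration_ms` (1 B), `timestamp` (4 B), `id` (2 B), so it starts at offset 1 + 1 + 4 + 2 = 8 and occupies 2 bytes.
Bytes at offsets 8..9: 88 B6.
In little-endian order the low byte comes first in memory.
Reassemble most-significant byte first: B6 88 → 0xB688.

0xB688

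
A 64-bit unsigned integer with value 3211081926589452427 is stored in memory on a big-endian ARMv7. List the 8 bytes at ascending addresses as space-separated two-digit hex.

3211081926589452427 in hexadecimal, padded to 64 bits, is 0x2C900DFFCB0A908B.
Split into bytes (most-significant first): 2C 90 0D FF CB 0A 90 8B.
Big-endian stores the most-significant byte at the lowest address.
So the memory order matches the most-significant-first order: 2C 90 0D FF CB 0A 90 8B.

2C 90 0D FF CB 0A 90 8B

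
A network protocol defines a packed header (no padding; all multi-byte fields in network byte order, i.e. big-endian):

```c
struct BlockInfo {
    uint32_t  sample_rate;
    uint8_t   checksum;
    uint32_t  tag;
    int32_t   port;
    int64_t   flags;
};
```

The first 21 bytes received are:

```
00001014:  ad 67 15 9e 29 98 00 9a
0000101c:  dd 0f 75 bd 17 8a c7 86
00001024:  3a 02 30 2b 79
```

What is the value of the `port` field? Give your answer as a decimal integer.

259374359

`port` follows `sample_rate` (4 B), `checksum` (1 B), `tag` (4 B), so it starts at offset 4 + 1 + 4 = 9 and occupies 4 bytes.
Bytes at offsets 9..12: 0F 75 BD 17.
Big-endian: lowest address holds the most-significant byte.
The bytes are already most-significant first: 0x0F75BD17.
0x0F75BD17 = 259374359.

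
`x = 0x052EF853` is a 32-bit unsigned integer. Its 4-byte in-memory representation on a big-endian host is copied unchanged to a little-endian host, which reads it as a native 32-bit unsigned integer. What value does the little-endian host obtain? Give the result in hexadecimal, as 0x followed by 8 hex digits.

Stored big-endian, the bytes at ascending addresses are 05 2E F8 53.
Read back as little-endian, the first byte is least significant, giving 0x53F82E05.

0x53F82E05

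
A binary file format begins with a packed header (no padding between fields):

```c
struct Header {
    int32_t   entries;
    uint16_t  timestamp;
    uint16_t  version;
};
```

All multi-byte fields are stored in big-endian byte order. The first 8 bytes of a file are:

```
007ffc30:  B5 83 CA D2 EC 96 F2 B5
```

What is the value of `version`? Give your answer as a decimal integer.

62133

`version` follows `entries` (4 B), `timestamp` (2 B), so it starts at offset 4 + 2 = 6 and occupies 2 bytes.
Bytes at offsets 6..7: F2 B5.
In big-endian order the high byte comes first in memory.
The bytes are already most-significant first: 0xF2B5.
0xF2B5 = 62133.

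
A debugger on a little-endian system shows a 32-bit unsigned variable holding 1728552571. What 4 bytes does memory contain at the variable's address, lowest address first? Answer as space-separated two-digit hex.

1728552571 in hexadecimal, padded to 32 bits, is 0x67079E7B.
Split into bytes (most-significant first): 67 07 9E 7B.
In little-endian order the low byte comes first in memory.
So at ascending addresses the bytes are 7B 9E 07 67.

7B 9E 07 67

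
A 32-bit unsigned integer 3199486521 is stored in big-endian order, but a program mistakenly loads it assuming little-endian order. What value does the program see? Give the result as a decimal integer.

3199486521 in 32-bit hexadecimal is 0xBEB44A39.
Stored big-endian, the bytes at ascending addresses are BE B4 4A 39.
Read back as little-endian, the first byte is least significant, giving 0x394AB4BE.
0x394AB4BE = 961197246.

961197246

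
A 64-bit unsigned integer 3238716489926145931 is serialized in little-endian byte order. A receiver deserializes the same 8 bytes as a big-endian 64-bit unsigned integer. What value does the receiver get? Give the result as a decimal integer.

3238716489926145931 in 64-bit hexadecimal is 0x2CF23B7CF63F778B.
Stored little-endian, the bytes at ascending addresses are 8B 77 3F F6 7C 3B F2 2C.
Read back as big-endian, the last byte is least significant, giving 0x8B773FF67C3BF22C.
0x8B773FF67C3BF22C = 10049571421379359276.

10049571421379359276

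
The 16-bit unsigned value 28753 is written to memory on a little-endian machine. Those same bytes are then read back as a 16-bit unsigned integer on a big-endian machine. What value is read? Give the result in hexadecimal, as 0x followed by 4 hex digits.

28753 in 16-bit hexadecimal is 0x7051.
Stored little-endian, the bytes at ascending addresses are 51 70.
Read back as big-endian, the last byte is least significant, giving 0x5170.

0x5170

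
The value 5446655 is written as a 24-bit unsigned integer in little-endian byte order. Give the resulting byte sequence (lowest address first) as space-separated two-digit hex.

5446655 in hexadecimal, padded to 24 bits, is 0x531BFF.
Split into bytes (most-significant first): 53 1B FF.
In little-endian order the low byte comes first in memory.
So at ascending addresses the bytes are FF 1B 53.

FF 1B 53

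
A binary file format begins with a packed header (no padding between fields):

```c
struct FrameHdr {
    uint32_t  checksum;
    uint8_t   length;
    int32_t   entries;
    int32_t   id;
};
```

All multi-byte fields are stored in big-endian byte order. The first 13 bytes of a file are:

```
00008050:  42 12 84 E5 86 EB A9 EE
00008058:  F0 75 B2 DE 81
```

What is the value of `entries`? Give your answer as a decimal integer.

`entries` follows `checksum` (4 B), `length` (1 B), so it starts at offset 4 + 1 = 5 and occupies 4 bytes.
Bytes at offsets 5..8: EB A9 EE F0.
Big-endian stores the most-significant byte at the lowest address.
The bytes are already most-significant first: 0xEBA9EEF0.
Top bit is set, so as a signed 32-bit value this is 0xEBA9EEF0 − 2^32 = -341184784.

-341184784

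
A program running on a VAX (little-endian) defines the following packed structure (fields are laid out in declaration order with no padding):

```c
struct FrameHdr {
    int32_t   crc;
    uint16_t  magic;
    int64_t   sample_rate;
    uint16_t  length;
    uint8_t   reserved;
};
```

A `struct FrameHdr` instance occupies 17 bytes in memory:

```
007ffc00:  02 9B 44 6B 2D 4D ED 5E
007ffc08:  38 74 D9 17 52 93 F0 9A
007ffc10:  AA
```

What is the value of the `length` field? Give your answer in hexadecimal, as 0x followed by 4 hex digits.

`length` follows `crc` (4 B), `magic` (2 B), `sample_rate` (8 B), so it starts at offset 4 + 2 + 8 = 14 and occupies 2 bytes.
Bytes at offsets 14..15: F0 9A.
In little-endian order the low byte comes first in memory.
Reassemble most-significant byte first: 9A F0 → 0x9AF0.

0x9AF0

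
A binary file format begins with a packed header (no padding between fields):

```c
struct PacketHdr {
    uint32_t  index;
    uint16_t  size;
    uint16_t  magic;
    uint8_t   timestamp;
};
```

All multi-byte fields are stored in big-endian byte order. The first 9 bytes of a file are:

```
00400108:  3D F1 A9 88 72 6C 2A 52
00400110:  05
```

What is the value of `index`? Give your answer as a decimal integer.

`index` is the first field, at byte offset 0, occupying 4 bytes.
Bytes at offsets 0..3: 3D F1 A9 88.
In big-endian order the high byte comes first in memory.
The bytes are already most-significant first: 0x3DF1A988.
0x3DF1A988 = 1039247752.

1039247752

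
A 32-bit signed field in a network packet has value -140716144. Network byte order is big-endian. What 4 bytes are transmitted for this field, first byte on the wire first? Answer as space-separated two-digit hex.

F7 9C D7 90

Two's complement of -140716144 in 32 bits: 140716144 = 0x08632870; invert → 0xF79CD78F; add 1 → 0xF79CD790.
Split into bytes (most-significant first): F7 9C D7 90.
Big-endian: lowest address holds the most-significant byte.
So the memory order matches the most-significant-first order: F7 9C D7 90.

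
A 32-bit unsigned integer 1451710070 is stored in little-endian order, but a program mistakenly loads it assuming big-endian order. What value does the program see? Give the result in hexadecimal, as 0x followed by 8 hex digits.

0x76568756

1451710070 in 32-bit hexadecimal is 0x56875676.
Stored little-endian, the bytes at ascending addresses are 76 56 87 56.
Read back as big-endian, the last byte is least significant, giving 0x76568756.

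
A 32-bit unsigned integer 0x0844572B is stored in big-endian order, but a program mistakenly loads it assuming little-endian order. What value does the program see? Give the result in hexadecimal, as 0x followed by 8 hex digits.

Stored big-endian, the bytes at ascending addresses are 08 44 57 2B.
Read back as little-endian, the first byte is least significant, giving 0x2B574408.

0x2B574408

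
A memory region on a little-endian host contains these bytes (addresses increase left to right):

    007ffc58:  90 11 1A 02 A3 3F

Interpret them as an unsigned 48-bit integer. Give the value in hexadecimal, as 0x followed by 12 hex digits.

In little-endian order the low byte comes first in memory.
Reassemble most-significant byte first: 3F A3 02 1A 11 90 → 0x3FA3021A1190.

0x3FA3021A1190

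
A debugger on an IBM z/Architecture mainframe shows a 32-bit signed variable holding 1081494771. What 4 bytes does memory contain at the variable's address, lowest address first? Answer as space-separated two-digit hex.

1081494771 in hexadecimal, padded to 32 bits, is 0x40764CF3.
Split into bytes (most-significant first): 40 76 4C F3.
Big-endian: lowest address holds the most-significant byte.
So the memory order matches the most-significant-first order: 40 76 4C F3.

40 76 4C F3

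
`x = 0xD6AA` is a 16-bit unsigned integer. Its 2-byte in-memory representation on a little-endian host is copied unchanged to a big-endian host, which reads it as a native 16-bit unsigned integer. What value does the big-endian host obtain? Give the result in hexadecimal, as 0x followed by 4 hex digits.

Stored little-endian, the bytes at ascending addresses are AA D6.
Read back as big-endian, the last byte is least significant, giving 0xAAD6.

0xAAD6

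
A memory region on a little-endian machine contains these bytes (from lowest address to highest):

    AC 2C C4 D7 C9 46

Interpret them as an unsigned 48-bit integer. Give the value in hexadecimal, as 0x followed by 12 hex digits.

Little-endian: lowest address holds the least-significant byte.
Reassemble most-significant byte first: 46 C9 D7 C4 2C AC → 0x46C9D7C42CAC.

0x46C9D7C42CAC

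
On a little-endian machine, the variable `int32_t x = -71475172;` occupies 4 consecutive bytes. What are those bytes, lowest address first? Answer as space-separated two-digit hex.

Two's complement of -71475172 in 32 bits: 71475172 = 0x04429FE4; invert → 0xFBBD601B; add 1 → 0xFBBD601C.
Split into bytes (most-significant first): FB BD 60 1C.
Little-endian stores the least-significant byte at the lowest address.
So at ascending addresses the bytes are 1C 60 BD FB.

1C 60 BD FB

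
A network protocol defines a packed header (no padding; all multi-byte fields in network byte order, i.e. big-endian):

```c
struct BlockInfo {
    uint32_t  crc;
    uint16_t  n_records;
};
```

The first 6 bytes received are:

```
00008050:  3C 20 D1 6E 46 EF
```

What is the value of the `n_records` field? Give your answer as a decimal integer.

`n_records` follows `crc` (4 bytes), so it starts at byte offset 4 and occupies 2 bytes.
Bytes at offsets 4..5: 46 EF.
Big-endian stores the most-significant byte at the lowest address.
The bytes are already most-significant first: 0x46EF.
0x46EF = 18159.

18159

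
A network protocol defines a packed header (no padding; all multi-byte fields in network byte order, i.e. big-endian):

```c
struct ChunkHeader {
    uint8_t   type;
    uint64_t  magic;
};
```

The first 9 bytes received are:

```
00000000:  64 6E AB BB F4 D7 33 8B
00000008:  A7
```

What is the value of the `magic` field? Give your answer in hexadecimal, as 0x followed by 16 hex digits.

0x6EABBBF4D7338BA7

`magic` follows `type` (1 byte), so it starts at byte offset 1 and occupies 8 bytes.
Bytes at offsets 1..8: 6E AB BB F4 D7 33 8B A7.
Big-endian: lowest address holds the most-significant byte.
The bytes are already most-significant first: 0x6EABBBF4D7338BA7.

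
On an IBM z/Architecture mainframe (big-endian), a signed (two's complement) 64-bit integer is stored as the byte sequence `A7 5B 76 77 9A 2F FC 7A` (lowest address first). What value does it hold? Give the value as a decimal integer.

-6387381390434894726

Big-endian stores the most-significant byte at the lowest address.
The bytes are already most-significant first: 0xA75B76779A2FFC7A.
Top bit is set, so as a signed 64-bit value this is 0xA75B76779A2FFC7A − 2^64 = -6387381390434894726.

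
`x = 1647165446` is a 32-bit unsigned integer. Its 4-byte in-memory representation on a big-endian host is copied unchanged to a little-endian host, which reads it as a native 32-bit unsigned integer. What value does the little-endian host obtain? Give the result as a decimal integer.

113257826

1647165446 in 32-bit hexadecimal is 0x622DC006.
Stored big-endian, the bytes at ascending addresses are 62 2D C0 06.
Read back as little-endian, the first byte is least significant, giving 0x06C02D62.
0x06C02D62 = 113257826.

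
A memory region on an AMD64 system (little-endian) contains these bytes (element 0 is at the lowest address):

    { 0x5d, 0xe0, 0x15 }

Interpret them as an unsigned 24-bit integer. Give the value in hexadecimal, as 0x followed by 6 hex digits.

0x15E05D

Little-endian stores the least-significant byte at the lowest address.
Reassemble most-significant byte first: 15 E0 5D → 0x15E05D.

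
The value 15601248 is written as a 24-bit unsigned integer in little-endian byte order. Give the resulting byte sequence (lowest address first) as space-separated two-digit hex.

15601248 in hexadecimal, padded to 24 bits, is 0xEE0E60.
Split into bytes (most-significant first): EE 0E 60.
In little-endian order the low byte comes first in memory.
So at ascending addresses the bytes are 60 0E EE.

60 0E EE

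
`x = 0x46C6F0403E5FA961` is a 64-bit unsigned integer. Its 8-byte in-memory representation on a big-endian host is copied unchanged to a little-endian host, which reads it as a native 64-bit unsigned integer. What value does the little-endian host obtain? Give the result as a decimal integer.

Stored big-endian, the bytes at ascending addresses are 46 C6 F0 40 3E 5F A9 61.
Read back as little-endian, the first byte is least significant, giving 0x61A95F3E40F0C646.
0x61A95F3E40F0C646 = 7037260613725242950.

7037260613725242950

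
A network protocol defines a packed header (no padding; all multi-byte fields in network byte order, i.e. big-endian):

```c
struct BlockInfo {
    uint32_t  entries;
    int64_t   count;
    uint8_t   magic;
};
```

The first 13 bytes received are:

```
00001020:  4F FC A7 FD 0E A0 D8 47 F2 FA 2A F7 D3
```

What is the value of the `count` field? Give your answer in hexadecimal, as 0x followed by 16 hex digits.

`count` follows `entries` (4 bytes), so it starts at byte offset 4 and occupies 8 bytes.
Bytes at offsets 4..11: 0E A0 D8 47 F2 FA 2A F7.
In big-endian order the high byte comes first in memory.
The bytes are already most-significant first: 0x0EA0D847F2FA2AF7.

0x0EA0D847F2FA2AF7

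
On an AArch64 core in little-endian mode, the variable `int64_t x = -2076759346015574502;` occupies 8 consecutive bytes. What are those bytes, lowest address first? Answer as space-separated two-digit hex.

Two's complement of -2076759346015574502 in 64 bits: 2076759346015574502 = 0x1CD2219F3F3B19E6; invert → 0xE32DDE60C0C4E619; add 1 → 0xE32DDE60C0C4E61A.
Split into bytes (most-significant first): E3 2D DE 60 C0 C4 E6 1A.
Little-endian: lowest address holds the least-significant byte.
So at ascending addresses the bytes are 1A E6 C4 C0 60 DE 2D E3.

1A E6 C4 C0 60 DE 2D E3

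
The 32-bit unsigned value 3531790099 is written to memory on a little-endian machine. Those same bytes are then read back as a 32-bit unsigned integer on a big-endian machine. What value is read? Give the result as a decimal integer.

3531790099 in 32-bit hexadecimal is 0xD282D713.
Stored little-endian, the bytes at ascending addresses are 13 D7 82 D2.
Read back as big-endian, the last byte is least significant, giving 0x13D782D2.
0x13D782D2 = 332890834.

332890834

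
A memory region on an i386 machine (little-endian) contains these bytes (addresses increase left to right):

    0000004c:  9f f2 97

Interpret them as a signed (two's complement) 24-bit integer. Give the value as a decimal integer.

Little-endian: lowest address holds the least-significant byte.
Reassemble most-significant byte first: 97 F2 9F → 0x97F29F.
Top bit is set, so as a signed 24-bit value this is 0x97F29F − 2^24 = -6819169.

-6819169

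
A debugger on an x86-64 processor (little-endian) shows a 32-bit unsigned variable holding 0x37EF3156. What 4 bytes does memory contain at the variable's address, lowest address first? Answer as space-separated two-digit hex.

Split into bytes (most-significant first): 37 EF 31 56.
In little-endian order the low byte comes first in memory.
So at ascending addresses the bytes are 56 31 EF 37.

56 31 EF 37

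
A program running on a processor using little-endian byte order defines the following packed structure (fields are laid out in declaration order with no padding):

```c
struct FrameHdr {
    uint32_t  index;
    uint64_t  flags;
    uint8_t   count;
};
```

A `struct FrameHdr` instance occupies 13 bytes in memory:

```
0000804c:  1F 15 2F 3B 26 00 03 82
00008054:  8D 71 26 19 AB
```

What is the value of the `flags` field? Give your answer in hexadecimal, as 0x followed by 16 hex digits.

0x1926718D82030026

`flags` follows `index` (4 bytes), so it starts at byte offset 4 and occupies 8 bytes.
Bytes at offsets 4..11: 26 00 03 82 8D 71 26 19.
In little-endian order the low byte comes first in memory.
Reassemble most-significant byte first: 19 26 71 8D 82 03 00 26 → 0x1926718D82030026.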